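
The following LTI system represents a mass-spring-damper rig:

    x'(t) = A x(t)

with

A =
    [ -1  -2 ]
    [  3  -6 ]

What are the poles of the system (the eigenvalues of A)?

-4, -3

det(sI - A) = s^2 - (tr A)s + det A, with tr A = (-1) + (-6) = -7 and det A = (-1)·(-6) - (-2)·3 = 6 - (-6) = 12.
So p(s) = det(sI - A) = s^2 + 7s + 12.
Factor s^2 + 7s + 12: two numbers with sum -7 and product 12 are -3 and -4, so s^2 + 7s + 12 = (s + 3)(s + 4).
Hence p(s) = (s + 3) (s + 4), with roots -4, -3.
All eigenvalues have negative real part, so the system is asymptotically stable.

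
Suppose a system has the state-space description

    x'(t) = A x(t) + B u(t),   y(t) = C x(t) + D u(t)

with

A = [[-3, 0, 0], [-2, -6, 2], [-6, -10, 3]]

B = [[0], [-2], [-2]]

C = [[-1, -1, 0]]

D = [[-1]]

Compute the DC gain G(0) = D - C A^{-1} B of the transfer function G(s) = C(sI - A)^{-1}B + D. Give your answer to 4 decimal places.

-2.0000

G(0) = C(-A)^{-1}B + D = -C A^{-1} B + D.
det A = -6, so A^{-1} = (1/-6)·adj(A) = [[-1/3, 0, 0], [1, 3/2, -1], [8/3, 5, -3]]
A^{-1} B = [0, -1, -4]^T
C A^{-1} B = 1
G(0) = D - C A^{-1} B = -1 - (1) = -2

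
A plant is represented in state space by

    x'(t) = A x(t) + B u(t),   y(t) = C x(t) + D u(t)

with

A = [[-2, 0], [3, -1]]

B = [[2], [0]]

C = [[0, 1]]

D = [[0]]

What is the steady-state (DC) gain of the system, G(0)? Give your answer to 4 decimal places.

G(0) = C(-A)^{-1}B + D = -C A^{-1} B + D.
det A = 2, so A^{-1} = (1/2)·adj(A) = [[-1/2, 0], [-3/2, -1]]
A^{-1} B = [-1, -3]^T
C A^{-1} B = -3
G(0) = D - C A^{-1} B = 0 - (-3) = 3

3.0000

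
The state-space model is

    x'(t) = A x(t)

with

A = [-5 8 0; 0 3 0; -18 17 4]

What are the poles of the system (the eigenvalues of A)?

det(sI - A) = s^3 - (tr A)s^2 + (M11 + M22 + M33)s - det A, where Mii is the 2×2 principal minor of A obtained by deleting row i and column i.
tr A = (-5) + 3 + 4 = 2; M11 = 3·4 - 0·17 = 12 - 0 = 12; M22 = (-5)·4 - 0·(-18) = -20 - 0 = -20; M33 = (-5)·3 - 8·0 = -15 - 0 = -15; sum of minors = -23.
det A = (-5)·(3·4 - 0·17) - 8·(0·4 - 0·(-18)) + 0·(0·17 - 3·(-18)) = (-5)·12 - 8·0 + 0·54 = -60.
So p(s) = det(sI - A) = s^3 - 2s^2 - 23s + 60.
Rational-root test: any integer root divides 60. Testing small divisors, s = 3 works: p(3) = 27 + (-18) + (-69) + 60 = 0, so (s - 3) is a factor.
Dividing, p(s) = (s - 3)(s^2 + s - 20).
Factor s^2 + s - 20: two numbers with sum -1 and product -20 are 4 and -5, so s^2 + s - 20 = (s - 4)(s + 5).
Hence p(s) = (s - 4) (s - 3) (s + 5), with roots -5, 3, 4.
At least one eigenvalue has non-negative real part, so the system is not asymptotically stable.

-5, 3, 4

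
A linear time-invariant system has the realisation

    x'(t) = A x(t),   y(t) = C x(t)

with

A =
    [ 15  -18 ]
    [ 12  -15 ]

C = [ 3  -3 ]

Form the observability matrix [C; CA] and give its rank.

CA = [[9, -9]]
Observability matrix O = [C; CA] = [[3, -3], [9, -9]]
Every row of O is a scalar multiple of row 1 = [3, -3] (multipliers 1, 3), so the rows span a one-dimensional space.
O ≠ 0, hence rank(O) = 1.
rank(O) = 1 < n = 2, so the pair (A, C) is not completely observable.

1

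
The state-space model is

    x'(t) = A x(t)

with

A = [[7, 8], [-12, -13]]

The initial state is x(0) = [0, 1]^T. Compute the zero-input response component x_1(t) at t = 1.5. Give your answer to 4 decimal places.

0.4452

det(sI - A) = s^2 - (tr A)s + det A, with tr A = 7 + (-13) = -6 and det A = 7·(-13) - 8·(-12) = -91 - (-96) = 5.
So p(s) = det(sI - A) = s^2 + 6s + 5.
Factor s^2 + 6s + 5: two numbers with sum -6 and product 5 are -1 and -5, so s^2 + 6s + 5 = (s + 1)(s + 5).
Hence p(s) = (s + 1) (s + 5), with roots -5, -1.
The eigenvalues -5, -1 are distinct and real, so A is diagonalisable and x(t) = e^{At} x(0) = V diag(e^{λ_i t}) V^{-1} x(0), where the columns of V are the eigenvectors.
λ = -5: A - (-5)I = [[12, 8], [-12, -8]]. Row 1 gives 12·v1 + 8·v2 = 0, so take v_1 = [2, -3]^T.
λ = -1: A - (-1)I = [[8, 8], [-12, -12]]. Row 1 gives 8·v1 + 8·v2 = 0, so take v_2 = [-1, 1]^T.
V = [v_1 v_2] = [[2, -1], [-3, 1]] has det V = -1, so V^{-1} = adj(V)/det V = [[-1, -1], [-3, -2]].
Modal coordinates z(0) = V^{-1} x(0): (-1)·0 + (-1)·1 = -1; (-3)·0 + (-2)·1 = -2; so z(0) = [-1, -2]^T.
x_1(t) = Σ_i (v_i)_1 · z_i(0) · e^{λ_i t} (row 1 of V times the modal terms).
x_1(1.5) = 2·(-1)·e^{-5·1.5} + (-1)·(-2)·e^{-1·1.5} = (-2)·0.000553 + 2·0.223130 = 0.4452.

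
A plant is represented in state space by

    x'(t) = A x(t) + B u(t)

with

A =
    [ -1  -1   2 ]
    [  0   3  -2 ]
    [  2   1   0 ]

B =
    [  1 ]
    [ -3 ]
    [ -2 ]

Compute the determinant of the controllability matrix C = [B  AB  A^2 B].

-1

AB = [[-2], [-5], [-1]]
A^2B = [[5], [-13], [-9]]
Controllability matrix C = [B  AB  A^2B] = [[1, -2, 5], [-3, -5, -13], [-2, -1, -9]]
Expanding along the first row, det(C) = 1·((-5)·(-9) - (-13)·(-1)) - (-2)·((-3)·(-9) - (-13)·(-2)) + 5·((-3)·(-1) - (-5)·(-2)) = 1·32 - (-2)·1 + 5·(-7) = -1
Since det(C) ≠ 0, rank(C) = 3 and the system is completely controllable.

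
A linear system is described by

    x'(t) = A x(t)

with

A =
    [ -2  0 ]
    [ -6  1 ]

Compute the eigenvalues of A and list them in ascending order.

-2, 1

det(sI - A) = s^2 - (tr A)s + det A, with tr A = (-2) + 1 = -1 and det A = (-2)·1 - 0·(-6) = -2 - 0 = -2.
So p(s) = det(sI - A) = s^2 + s - 2.
Factor s^2 + s - 2: two numbers with sum -1 and product -2 are 1 and -2, so s^2 + s - 2 = (s - 1)(s + 2).
Hence p(s) = (s - 1) (s + 2), with roots -2, 1.
At least one eigenvalue has non-negative real part, so the system is not asymptotically stable.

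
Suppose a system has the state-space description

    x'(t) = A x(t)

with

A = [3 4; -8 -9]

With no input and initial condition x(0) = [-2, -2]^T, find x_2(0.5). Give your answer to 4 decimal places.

det(sI - A) = s^2 - (tr A)s + det A, with tr A = 3 + (-9) = -6 and det A = 3·(-9) - 4·(-8) = -27 - (-32) = 5.
So p(s) = det(sI - A) = s^2 + 6s + 5.
Factor s^2 + 6s + 5: two numbers with sum -6 and product 5 are -1 and -5, so s^2 + 6s + 5 = (s + 1)(s + 5).
Hence p(s) = (s + 1) (s + 5), with roots -5, -1.
The eigenvalues -5, -1 are distinct and real, so A is diagonalisable and x(t) = e^{At} x(0) = V diag(e^{λ_i t}) V^{-1} x(0), where the columns of V are the eigenvectors.
λ = -5: A - (-5)I = [[8, 4], [-8, -4]]. Row 1 gives 8·v1 + 4·v2 = 0, so take v_1 = [1, -2]^T.
λ = -1: A - (-1)I = [[4, 4], [-8, -8]]. Row 1 gives 4·v1 + 4·v2 = 0, so take v_2 = [-1, 1]^T.
V = [v_1 v_2] = [[1, -1], [-2, 1]] has det V = -1, so V^{-1} = adj(V)/det V = [[-1, -1], [-2, -1]].
Modal coordinates z(0) = V^{-1} x(0): (-1)·(-2) + (-1)·(-2) = 4; (-2)·(-2) + (-1)·(-2) = 6; so z(0) = [4, 6]^T.
x_2(t) = Σ_i (v_i)_2 · z_i(0) · e^{λ_i t} (row 2 of V times the modal terms).
x_2(0.5) = (-2)·4·e^{-5·0.5} + 1·6·e^{-1·0.5} = (-8)·0.082085 + 6·0.606531 = 2.9825.

2.9825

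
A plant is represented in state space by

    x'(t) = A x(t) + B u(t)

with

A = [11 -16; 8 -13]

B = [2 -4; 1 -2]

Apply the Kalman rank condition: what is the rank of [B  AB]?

AB = [[6, -12], [3, -6]]
Controllability matrix C = [B  AB] = [[2, -4, 6, -12], [1, -2, 3, -6]]
Every column of C is a scalar multiple of column 1 = [2, 1] (multipliers 1, -2, 3, -6), so the columns span a one-dimensional space.
C ≠ 0, hence rank(C) = 1.
rank(C) = 1 < n = 2, so the pair (A, B) is not completely controllable.

1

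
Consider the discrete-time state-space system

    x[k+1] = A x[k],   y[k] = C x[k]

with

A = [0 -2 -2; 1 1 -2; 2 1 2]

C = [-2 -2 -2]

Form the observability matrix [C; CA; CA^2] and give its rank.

CA = [[-6, 0, 4]]
CA^2 = [[8, 16, 20]]
Observability matrix O = [C; CA; CA^2] = [[-2, -2, -2], [-6, 0, 4], [8, 16, 20]]
det(O) = (-2)·(0·20 - 4·16) - (-2)·((-6)·20 - 4·8) + (-2)·((-6)·16 - 0·8) = (-2)·(-64) - (-2)·(-152) + (-2)·(-96) = 16 ≠ 0, so rank(O) = 3.
rank(O) = 3 = n, so the pair (A, C) is completely observable.

3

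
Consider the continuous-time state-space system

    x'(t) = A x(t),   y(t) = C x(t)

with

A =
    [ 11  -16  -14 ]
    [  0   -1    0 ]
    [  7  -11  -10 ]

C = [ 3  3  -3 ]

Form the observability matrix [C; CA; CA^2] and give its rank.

CA = [[12, -18, -12]]
CA^2 = [[48, -42, -48]]
Observability matrix O = [C; CA; CA^2] = [[3, 3, -3], [12, -18, -12], [48, -42, -48]]
The columns c1, c2, c3 of O are linearly dependent: c1 + c3 = 0 (check each entry), so rank(O) ≤ 2.
The 2×2 minor from rows 1, 2, columns 1, 2 is 3·(-18) - 3·12 = -54 - 36 = -90 ≠ 0, so rank(O) = 2.
rank(O) = 2 < n = 3, so the pair (A, C) is not completely observable.

2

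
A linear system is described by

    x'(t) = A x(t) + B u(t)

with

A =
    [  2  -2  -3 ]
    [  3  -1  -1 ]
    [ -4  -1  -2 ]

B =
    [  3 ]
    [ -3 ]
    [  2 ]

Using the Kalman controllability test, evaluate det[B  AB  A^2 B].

AB = [[6], [10], [-13]]
A^2B = [[31], [21], [-8]]
Controllability matrix C = [B  AB  A^2B] = [[3, 6, 31], [-3, 10, 21], [2, -13, -8]]
Expanding along the first row, det(C) = 3·(10·(-8) - 21·(-13)) - 6·((-3)·(-8) - 21·2) + 31·((-3)·(-13) - 10·2) = 3·193 - 6·(-18) + 31·19 = 1276
Since det(C) ≠ 0, rank(C) = 3 and the system is completely controllable.

1276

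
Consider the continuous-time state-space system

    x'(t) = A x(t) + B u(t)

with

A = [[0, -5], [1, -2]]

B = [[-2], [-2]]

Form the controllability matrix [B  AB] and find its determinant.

AB = [[10], [2]]
Controllability matrix C = [B  AB] = [[-2, 10], [-2, 2]]
det(C) = (-2)·2 - 10·(-2) = -4 - (-20) = 16
Since det(C) ≠ 0, rank(C) = 2 and the system is completely controllable.

16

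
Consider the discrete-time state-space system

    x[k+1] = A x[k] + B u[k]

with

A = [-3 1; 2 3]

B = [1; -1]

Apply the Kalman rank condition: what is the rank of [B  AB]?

2

AB = [[-4], [-1]]
Controllability matrix C = [B  AB] = [[1, -4], [-1, -1]]
det(C) = 1·(-1) - (-4)·(-1) = -1 - 4 = -5 ≠ 0, so rank(C) = 2.
rank(C) = 2 = n, so the pair (A, B) is completely controllable.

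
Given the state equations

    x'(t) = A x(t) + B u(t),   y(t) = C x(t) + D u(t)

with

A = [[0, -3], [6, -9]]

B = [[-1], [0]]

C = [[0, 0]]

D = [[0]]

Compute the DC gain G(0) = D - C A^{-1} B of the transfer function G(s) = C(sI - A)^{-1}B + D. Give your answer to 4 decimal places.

G(0) = C(-A)^{-1}B + D = -C A^{-1} B + D.
det A = 18, so A^{-1} = (1/18)·adj(A) = [[-1/2, 1/6], [-1/3, 0]]
A^{-1} B = [1/2, 1/3]^T
C A^{-1} B = 0
G(0) = D - C A^{-1} B = 0 - (0) = 0

0.0000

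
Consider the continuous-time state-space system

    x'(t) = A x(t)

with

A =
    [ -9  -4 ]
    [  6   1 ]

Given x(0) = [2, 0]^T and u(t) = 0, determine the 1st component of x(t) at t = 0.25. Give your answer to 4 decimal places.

det(sI - A) = s^2 - (tr A)s + det A, with tr A = (-9) + 1 = -8 and det A = (-9)·1 - (-4)·6 = -9 - (-24) = 15.
So p(s) = det(sI - A) = s^2 + 8s + 15.
Factor s^2 + 8s + 15: two numbers with sum -8 and product 15 are -3 and -5, so s^2 + 8s + 15 = (s + 3)(s + 5).
Hence p(s) = (s + 3) (s + 5), with roots -5, -3.
The eigenvalues -5, -3 are distinct and real, so A is diagonalisable and x(t) = e^{At} x(0) = V diag(e^{λ_i t}) V^{-1} x(0), where the columns of V are the eigenvectors.
λ = -5: A - (-5)I = [[-4, -4], [6, 6]]. Row 1 gives (-4)·v1 + (-4)·v2 = 0, so take v_1 = [1, -1]^T.
λ = -3: A - (-3)I = [[-6, -4], [6, 4]]. Row 1 gives (-6)·v1 + (-4)·v2 = 0, so take v_2 = [-2, 3]^T.
V = [v_1 v_2] = [[1, -2], [-1, 3]] has det V = 1, so V^{-1} = adj(V)/det V = [[3, 2], [1, 1]].
Modal coordinates z(0) = V^{-1} x(0): 3·2 + 2·0 = 6; 1·2 + 1·0 = 2; so z(0) = [6, 2]^T.
x_1(t) = Σ_i (v_i)_1 · z_i(0) · e^{λ_i t} (row 1 of V times the modal terms).
x_1(0.25) = 1·6·e^{-5·0.25} + (-2)·2·e^{-3·0.25} = 6·0.286505 + (-4)·0.472367 = -0.1704.

-0.1704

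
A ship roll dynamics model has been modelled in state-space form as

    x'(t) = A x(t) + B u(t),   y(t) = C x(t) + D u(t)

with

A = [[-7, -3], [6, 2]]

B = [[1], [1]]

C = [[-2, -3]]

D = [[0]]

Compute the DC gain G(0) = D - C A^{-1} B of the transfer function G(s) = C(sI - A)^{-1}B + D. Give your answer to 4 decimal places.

G(0) = C(-A)^{-1}B + D = -C A^{-1} B + D.
det A = 4, so A^{-1} = (1/4)·adj(A) = [[1/2, 3/4], [-3/2, -7/4]]
A^{-1} B = [5/4, -13/4]^T
C A^{-1} B = 29/4
G(0) = D - C A^{-1} B = 0 - (29/4) = -29/4 ≈ -7.2500

-7.2500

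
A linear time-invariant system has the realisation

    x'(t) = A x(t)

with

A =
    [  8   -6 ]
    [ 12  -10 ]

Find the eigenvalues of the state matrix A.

det(sI - A) = s^2 - (tr A)s + det A, with tr A = 8 + (-10) = -2 and det A = 8·(-10) - (-6)·12 = -80 - (-72) = -8.
So p(s) = det(sI - A) = s^2 + 2s - 8.
Factor s^2 + 2s - 8: two numbers with sum -2 and product -8 are 2 and -4, so s^2 + 2s - 8 = (s - 2)(s + 4).
Hence p(s) = (s - 2) (s + 4), with roots -4, 2.
At least one eigenvalue has non-negative real part, so the system is not asymptotically stable.

-4, 2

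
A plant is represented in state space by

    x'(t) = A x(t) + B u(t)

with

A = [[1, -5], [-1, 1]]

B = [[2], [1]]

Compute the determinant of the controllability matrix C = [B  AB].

AB = [[-3], [-1]]
Controllability matrix C = [B  AB] = [[2, -3], [1, -1]]
det(C) = 2·(-1) - (-3)·1 = -2 - (-3) = 1
Since det(C) ≠ 0, rank(C) = 2 and the system is completely controllable.

1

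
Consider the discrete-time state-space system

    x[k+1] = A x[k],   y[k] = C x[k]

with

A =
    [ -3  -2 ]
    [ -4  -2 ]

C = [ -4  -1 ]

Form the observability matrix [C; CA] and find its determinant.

CA = [[16, 10]]
Observability matrix O = [C; CA] = [[-4, -1], [16, 10]]
det(O) = (-4)·10 - (-1)·16 = -40 - (-16) = -24
Since det(O) ≠ 0, rank(O) = 2 and the system is completely observable.

-24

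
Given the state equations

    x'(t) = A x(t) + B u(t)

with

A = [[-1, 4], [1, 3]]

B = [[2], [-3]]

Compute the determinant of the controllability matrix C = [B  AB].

AB = [[-14], [-7]]
Controllability matrix C = [B  AB] = [[2, -14], [-3, -7]]
det(C) = 2·(-7) - (-14)·(-3) = -14 - 42 = -56
Since det(C) ≠ 0, rank(C) = 2 and the system is completely controllable.

-56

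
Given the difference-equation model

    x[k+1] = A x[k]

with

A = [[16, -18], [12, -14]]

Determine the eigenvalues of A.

det(zI - A) = z^2 - (tr A)z + det A, with tr A = 16 + (-14) = 2 and det A = 16·(-14) - (-18)·12 = -224 - (-216) = -8.
So p(z) = det(zI - A) = z^2 - 2z - 8.
Factor z^2 - 2z - 8: two numbers with sum 2 and product -8 are 4 and -2, so z^2 - 2z - 8 = (z - 4)(z + 2).
Hence p(z) = (z - 4) (z + 2), with roots -2, 4.

-2, 4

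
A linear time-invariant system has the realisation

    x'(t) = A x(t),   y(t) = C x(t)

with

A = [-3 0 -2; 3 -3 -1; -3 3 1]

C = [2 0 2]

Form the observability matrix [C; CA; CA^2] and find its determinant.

-48

CA = [[-12, 6, -2]]
CA^2 = [[60, -24, 16]]
Observability matrix O = [C; CA; CA^2] = [[2, 0, 2], [-12, 6, -2], [60, -24, 16]]
Expanding along the first row, det(O) = 2·(6·16 - (-2)·(-24)) - 0·((-12)·16 - (-2)·60) + 2·((-12)·(-24) - 6·60) = 2·48 - 0·(-72) + 2·(-72) = -48
Since det(O) ≠ 0, rank(O) = 3 and the system is completely observable.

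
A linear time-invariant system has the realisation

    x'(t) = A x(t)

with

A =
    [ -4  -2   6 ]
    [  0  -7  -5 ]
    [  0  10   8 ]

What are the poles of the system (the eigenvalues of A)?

det(sI - A) = s^3 - (tr A)s^2 + (M11 + M22 + M33)s - det A, where Mii is the 2×2 principal minor of A obtained by deleting row i and column i.
tr A = (-4) + (-7) + 8 = -3; M11 = (-7)·8 - (-5)·10 = -56 - (-50) = -6; M22 = (-4)·8 - 6·0 = -32 - 0 = -32; M33 = (-4)·(-7) - (-2)·0 = 28 - 0 = 28; sum of minors = -10.
det A = (-4)·((-7)·8 - (-5)·10) - (-2)·(0·8 - (-5)·0) + 6·(0·10 - (-7)·0) = (-4)·(-6) - (-2)·0 + 6·0 = 24.
So p(s) = det(sI - A) = s^3 + 3s^2 - 10s - 24.
Rational-root test: any integer root divides -24. Testing small divisors, s = -2 works: p(-2) = -8 + 12 + 20 + (-24) = 0, so (s + 2) is a factor.
Dividing, p(s) = (s + 2)(s^2 + s - 12).
Factor s^2 + s - 12: two numbers with sum -1 and product -12 are 3 and -4, so s^2 + s - 12 = (s - 3)(s + 4).
Hence p(s) = (s - 3) (s + 2) (s + 4), with roots -4, -2, 3.
At least one eigenvalue has non-negative real part, so the system is not asymptotically stable.

-4, -2, 3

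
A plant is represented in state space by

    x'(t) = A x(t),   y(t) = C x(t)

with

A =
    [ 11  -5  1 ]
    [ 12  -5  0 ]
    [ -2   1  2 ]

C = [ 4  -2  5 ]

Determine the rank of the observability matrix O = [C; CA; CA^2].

CA = [[10, -5, 14]]
CA^2 = [[22, -11, 38]]
Observability matrix O = [C; CA; CA^2] = [[4, -2, 5], [10, -5, 14], [22, -11, 38]]
The columns c1, c2, c3 of O are linearly dependent: c1 + 2·c2 = 0 (check each entry), so rank(O) ≤ 2.
The 2×2 minor from rows 1, 2, columns 1, 3 is 4·14 - 5·10 = 56 - 50 = 6 ≠ 0, so rank(O) = 2.
rank(O) = 2 < n = 3, so the pair (A, C) is not completely observable.

2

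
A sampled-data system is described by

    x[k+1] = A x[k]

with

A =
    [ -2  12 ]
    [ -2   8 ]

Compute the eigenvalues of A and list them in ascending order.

det(zI - A) = z^2 - (tr A)z + det A, with tr A = (-2) + 8 = 6 and det A = (-2)·8 - 12·(-2) = -16 - (-24) = 8.
So p(z) = det(zI - A) = z^2 - 6z + 8.
Factor z^2 - 6z + 8: two numbers with sum 6 and product 8 are 4 and 2, so z^2 - 6z + 8 = (z - 4)(z - 2).
Hence p(z) = (z - 4) (z - 2), with roots 2, 4.

2, 4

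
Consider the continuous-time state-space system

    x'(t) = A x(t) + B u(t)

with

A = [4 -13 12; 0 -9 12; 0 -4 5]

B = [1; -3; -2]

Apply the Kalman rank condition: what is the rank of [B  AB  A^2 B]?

2

AB = [[19], [3], [2]]
A^2B = [[61], [-3], [-2]]
Controllability matrix C = [B  AB  A^2B] = [[1, 19, 61], [-3, 3, -3], [-2, 2, -2]]
The rows r1, r2, r3 of C are linearly dependent: -2·r2 + 3·r3 = 0 (check each entry), so rank(C) ≤ 2.
The 2×2 minor from rows 1, 2, columns 1, 2 is 1·3 - 19·(-3) = 3 - (-57) = 60 ≠ 0, so rank(C) = 2.
rank(C) = 2 < n = 3, so the pair (A, B) is not completely controllable.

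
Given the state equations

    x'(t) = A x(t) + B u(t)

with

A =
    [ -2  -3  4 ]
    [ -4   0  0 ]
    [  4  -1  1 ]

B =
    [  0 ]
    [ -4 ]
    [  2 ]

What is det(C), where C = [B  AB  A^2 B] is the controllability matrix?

AB = [[20], [0], [6]]
A^2B = [[-16], [-80], [86]]
Controllability matrix C = [B  AB  A^2B] = [[0, 20, -16], [-4, 0, -80], [2, 6, 86]]
Expanding along the first row, det(C) = 0·(0·86 - (-80)·6) - 20·((-4)·86 - (-80)·2) + (-16)·((-4)·6 - 0·2) = 0·480 - 20·(-184) + (-16)·(-24) = 4064
Since det(C) ≠ 0, rank(C) = 3 and the system is completely controllable.

4064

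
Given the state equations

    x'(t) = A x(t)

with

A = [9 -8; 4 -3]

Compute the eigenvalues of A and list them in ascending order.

det(sI - A) = s^2 - (tr A)s + det A, with tr A = 9 + (-3) = 6 and det A = 9·(-3) - (-8)·4 = -27 - (-32) = 5.
So p(s) = det(sI - A) = s^2 - 6s + 5.
Factor s^2 - 6s + 5: two numbers with sum 6 and product 5 are 5 and 1, so s^2 - 6s + 5 = (s - 5)(s - 1).
Hence p(s) = (s - 5) (s - 1), with roots 1, 5.
At least one eigenvalue has non-negative real part, so the system is not asymptotically stable.

1, 5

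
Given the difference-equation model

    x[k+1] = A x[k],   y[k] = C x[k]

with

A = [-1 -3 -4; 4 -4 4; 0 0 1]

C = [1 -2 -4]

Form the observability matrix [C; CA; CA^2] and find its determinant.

CA = [[-9, 5, -16]]
CA^2 = [[29, 7, 40]]
Observability matrix O = [C; CA; CA^2] = [[1, -2, -4], [-9, 5, -16], [29, 7, 40]]
Expanding along the first row, det(O) = 1·(5·40 - (-16)·7) - (-2)·((-9)·40 - (-16)·29) + (-4)·((-9)·7 - 5·29) = 1·312 - (-2)·104 + (-4)·(-208) = 1352
Since det(O) ≠ 0, rank(O) = 3 and the system is completely observable.

1352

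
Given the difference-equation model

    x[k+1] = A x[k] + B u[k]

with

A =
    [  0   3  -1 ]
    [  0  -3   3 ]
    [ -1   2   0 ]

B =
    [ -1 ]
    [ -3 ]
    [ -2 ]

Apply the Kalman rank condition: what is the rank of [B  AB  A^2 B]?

AB = [[-7], [3], [-5]]
A^2B = [[14], [-24], [13]]
Controllability matrix C = [B  AB  A^2B] = [[-1, -7, 14], [-3, 3, -24], [-2, -5, 13]]
det(C) = (-1)·(3·13 - (-24)·(-5)) - (-7)·((-3)·13 - (-24)·(-2)) + 14·((-3)·(-5) - 3·(-2)) = (-1)·(-81) - (-7)·(-87) + 14·21 = -234 ≠ 0, so rank(C) = 3.
rank(C) = 3 = n, so the pair (A, B) is completely controllable.

3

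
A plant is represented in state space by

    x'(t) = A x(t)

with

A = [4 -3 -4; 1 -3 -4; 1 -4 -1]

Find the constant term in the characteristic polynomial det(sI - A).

39

Expand det(sI - A) for the 3×3 matrix.
p(s) = s^3 - 22s + 39.
(Check: constant term = det(-A) = (-1)^3 det A = 39; coefficient of s^2 = -tr A = 0.)
The constant term is 39.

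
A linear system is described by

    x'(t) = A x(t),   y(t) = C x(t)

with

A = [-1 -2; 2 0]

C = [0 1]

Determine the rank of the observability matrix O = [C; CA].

2

CA = [[2, 0]]
Observability matrix O = [C; CA] = [[0, 1], [2, 0]]
det(O) = 0·0 - 1·2 = 0 - 2 = -2 ≠ 0, so rank(O) = 2.
rank(O) = 2 = n, so the pair (A, C) is completely observable.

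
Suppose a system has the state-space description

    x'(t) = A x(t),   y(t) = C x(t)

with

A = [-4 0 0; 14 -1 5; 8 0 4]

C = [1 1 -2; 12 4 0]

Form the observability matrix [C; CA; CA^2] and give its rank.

CA = [[-6, -1, -3], [8, -4, 20]]
CA^2 = [[-14, 1, -17], [72, 4, 60]]
Observability matrix O = [C; CA; CA^2] = [[1, 1, -2], [12, 4, 0], [-6, -1, -3], [8, -4, 20], [-14, 1, -17], [72, 4, 60]]
The columns c1, c2, c3 of O are linearly dependent: -c1 + 3·c2 + c3 = 0 (check each entry), so rank(O) ≤ 2.
The 2×2 minor from rows 1, 2, columns 1, 2 is 1·4 - 1·12 = 4 - 12 = -8 ≠ 0, so rank(O) = 2.
rank(O) = 2 < n = 3, so the pair (A, C) is not completely observable.

2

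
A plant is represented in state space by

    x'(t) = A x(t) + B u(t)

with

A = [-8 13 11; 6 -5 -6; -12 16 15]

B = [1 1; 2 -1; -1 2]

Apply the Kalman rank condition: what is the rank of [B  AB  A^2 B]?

2

AB = [[7, 1], [2, -1], [5, 2]]
A^2B = [[25, 1], [2, -1], [23, 2]]
Controllability matrix C = [B  AB  A^2B] = [[1, 1, 7, 1, 25, 1], [2, -1, 2, -1, 2, -1], [-1, 2, 5, 2, 23, 2]]
The rows r1, r2, r3 of C are linearly dependent: -r1 + r2 + r3 = 0 (check each entry), so rank(C) ≤ 2.
The 2×2 minor from rows 1, 2, columns 1, 2 is 1·(-1) - 1·2 = -1 - 2 = -3 ≠ 0, so rank(C) = 2.
rank(C) = 2 < n = 3, so the pair (A, B) is not completely controllable.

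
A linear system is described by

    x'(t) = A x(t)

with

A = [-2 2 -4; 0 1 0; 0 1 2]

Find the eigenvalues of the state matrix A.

-2, 1, 2

det(sI - A) = s^3 - (tr A)s^2 + (M11 + M22 + M33)s - det A, where Mii is the 2×2 principal minor of A obtained by deleting row i and column i.
tr A = (-2) + 1 + 2 = 1; M11 = 1·2 - 0·1 = 2 - 0 = 2; M22 = (-2)·2 - (-4)·0 = -4 - 0 = -4; M33 = (-2)·1 - 2·0 = -2 - 0 = -2; sum of minors = -4.
det A = (-2)·(1·2 - 0·1) - 2·(0·2 - 0·0) + (-4)·(0·1 - 1·0) = (-2)·2 - 2·0 + (-4)·0 = -4.
So p(s) = det(sI - A) = s^3 - s^2 - 4s + 4.
Rational-root test: any integer root divides 4. Testing small divisors, s = 1 works: p(1) = 1 + (-1) + (-4) + 4 = 0, so (s - 1) is a factor.
Dividing, p(s) = (s - 1)(s^2 - 4).
Factor s^2 - 4: two numbers with sum 0 and product -4 are 2 and -2, so s^2 - 4 = (s - 2)(s + 2).
Hence p(s) = (s - 2) (s - 1) (s + 2), with roots -2, 1, 2.
At least one eigenvalue has non-negative real part, so the system is not asymptotically stable.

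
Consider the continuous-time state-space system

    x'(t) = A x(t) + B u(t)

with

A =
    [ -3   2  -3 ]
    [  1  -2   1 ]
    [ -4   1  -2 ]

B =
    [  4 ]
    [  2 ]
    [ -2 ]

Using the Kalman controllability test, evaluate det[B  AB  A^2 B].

AB = [[-2], [-2], [-10]]
A^2B = [[32], [-8], [26]]
Controllability matrix C = [B  AB  A^2B] = [[4, -2, 32], [2, -2, -8], [-2, -10, 26]]
Expanding along the first row, det(C) = 4·((-2)·26 - (-8)·(-10)) - (-2)·(2·26 - (-8)·(-2)) + 32·(2·(-10) - (-2)·(-2)) = 4·(-132) - (-2)·36 + 32·(-24) = -1224
Since det(C) ≠ 0, rank(C) = 3 and the system is completely controllable.

-1224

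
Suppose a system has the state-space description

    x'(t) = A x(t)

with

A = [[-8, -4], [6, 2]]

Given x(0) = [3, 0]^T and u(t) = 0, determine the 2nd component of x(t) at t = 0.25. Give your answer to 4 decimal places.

2.1479

det(sI - A) = s^2 - (tr A)s + det A, with tr A = (-8) + 2 = -6 and det A = (-8)·2 - (-4)·6 = -16 - (-24) = 8.
So p(s) = det(sI - A) = s^2 + 6s + 8.
Factor s^2 + 6s + 8: two numbers with sum -6 and product 8 are -2 and -4, so s^2 + 6s + 8 = (s + 2)(s + 4).
Hence p(s) = (s + 2) (s + 4), with roots -4, -2.
The eigenvalues -4, -2 are distinct and real, so A is diagonalisable and x(t) = e^{At} x(0) = V diag(e^{λ_i t}) V^{-1} x(0), where the columns of V are the eigenvectors.
λ = -4: A - (-4)I = [[-4, -4], [6, 6]]. Row 1 gives (-4)·v1 + (-4)·v2 = 0, so take v_1 = [-1, 1]^T.
λ = -2: A - (-2)I = [[-6, -4], [6, 4]]. Row 1 gives (-6)·v1 + (-4)·v2 = 0, so take v_2 = [2, -3]^T.
V = [v_1 v_2] = [[-1, 2], [1, -3]] has det V = 1, so V^{-1} = adj(V)/det V = [[-3, -2], [-1, -1]].
Modal coordinates z(0) = V^{-1} x(0): (-3)·3 + (-2)·0 = -9; (-1)·3 + (-1)·0 = -3; so z(0) = [-9, -3]^T.
x_2(t) = Σ_i (v_i)_2 · z_i(0) · e^{λ_i t} (row 2 of V times the modal terms).
x_2(0.25) = 1·(-9)·e^{-4·0.25} + (-3)·(-3)·e^{-2·0.25} = (-9)·0.367879 + 9·0.606531 = 2.1479.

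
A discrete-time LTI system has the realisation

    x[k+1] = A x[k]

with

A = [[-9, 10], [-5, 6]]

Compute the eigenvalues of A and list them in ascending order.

det(zI - A) = z^2 - (tr A)z + det A, with tr A = (-9) + 6 = -3 and det A = (-9)·6 - 10·(-5) = -54 - (-50) = -4.
So p(z) = det(zI - A) = z^2 + 3z - 4.
Factor z^2 + 3z - 4: two numbers with sum -3 and product -4 are 1 and -4, so z^2 + 3z - 4 = (z - 1)(z + 4).
Hence p(z) = (z - 1) (z + 4), with roots -4, 1.

-4, 1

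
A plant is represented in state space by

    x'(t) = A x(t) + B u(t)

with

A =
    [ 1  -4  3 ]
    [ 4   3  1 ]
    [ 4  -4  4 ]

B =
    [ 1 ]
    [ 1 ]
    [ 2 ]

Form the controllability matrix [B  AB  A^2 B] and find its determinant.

44

AB = [[3], [9], [8]]
A^2B = [[-9], [47], [8]]
Controllability matrix C = [B  AB  A^2B] = [[1, 3, -9], [1, 9, 47], [2, 8, 8]]
Expanding along the first row, det(C) = 1·(9·8 - 47·8) - 3·(1·8 - 47·2) + (-9)·(1·8 - 9·2) = 1·(-304) - 3·(-86) + (-9)·(-10) = 44
Since det(C) ≠ 0, rank(C) = 3 and the system is completely controllable.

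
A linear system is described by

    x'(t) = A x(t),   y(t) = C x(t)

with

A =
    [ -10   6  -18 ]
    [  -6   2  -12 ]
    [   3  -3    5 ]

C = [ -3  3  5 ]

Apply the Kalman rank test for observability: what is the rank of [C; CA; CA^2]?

2

CA = [[27, -27, 43]]
CA^2 = [[21, -21, 53]]
Observability matrix O = [C; CA; CA^2] = [[-3, 3, 5], [27, -27, 43], [21, -21, 53]]
The columns c1, c2, c3 of O are linearly dependent: c1 + c2 = 0 (check each entry), so rank(O) ≤ 2.
The 2×2 minor from rows 1, 2, columns 1, 3 is (-3)·43 - 5·27 = -129 - 135 = -264 ≠ 0, so rank(O) = 2.
rank(O) = 2 < n = 3, so the pair (A, C) is not completely observable.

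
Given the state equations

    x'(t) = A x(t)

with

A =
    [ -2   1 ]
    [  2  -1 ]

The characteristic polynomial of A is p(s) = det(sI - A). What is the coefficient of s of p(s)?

3

For a 2×2 matrix, det(sI - A) = s^2 - (tr A)s + det A.
tr A = -3, det A = 0.
So p(s) = s^2 + 3s.
The coefficient of s is 3.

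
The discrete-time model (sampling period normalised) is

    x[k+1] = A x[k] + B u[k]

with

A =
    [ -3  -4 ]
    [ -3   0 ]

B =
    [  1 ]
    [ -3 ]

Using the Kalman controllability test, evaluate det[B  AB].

AB = [[9], [-3]]
Controllability matrix C = [B  AB] = [[1, 9], [-3, -3]]
det(C) = 1·(-3) - 9·(-3) = -3 - (-27) = 24
Since det(C) ≠ 0, rank(C) = 2 and the system is completely controllable.

24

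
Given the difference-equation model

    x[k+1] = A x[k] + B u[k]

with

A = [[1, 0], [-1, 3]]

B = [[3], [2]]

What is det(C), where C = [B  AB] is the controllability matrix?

AB = [[3], [3]]
Controllability matrix C = [B  AB] = [[3, 3], [2, 3]]
det(C) = 3·3 - 3·2 = 9 - 6 = 3
Since det(C) ≠ 0, rank(C) = 2 and the system is completely controllable.

3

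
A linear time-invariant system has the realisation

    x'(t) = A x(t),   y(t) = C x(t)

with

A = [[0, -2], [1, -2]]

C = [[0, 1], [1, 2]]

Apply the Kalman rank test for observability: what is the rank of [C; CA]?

CA = [[1, -2], [2, -6]]
Observability matrix O = [C; CA] = [[0, 1], [1, 2], [1, -2], [2, -6]]
Take the 2×2 submatrix of O formed by rows 1, 2: [[0, 1], [1, 2]]. Its determinant is 0·2 - 1·1 = 0 - 1 = -1 ≠ 0.
So rank(O) ≥ 2; since O has 2 columns, rank(O) = 2.
rank(O) = 2 = n, so the pair (A, C) is completely observable.

2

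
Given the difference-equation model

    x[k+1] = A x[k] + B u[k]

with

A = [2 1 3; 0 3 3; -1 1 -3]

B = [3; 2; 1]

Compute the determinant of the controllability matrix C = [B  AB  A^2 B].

72

AB = [[11], [9], [-4]]
A^2B = [[19], [15], [10]]
Controllability matrix C = [B  AB  A^2B] = [[3, 11, 19], [2, 9, 15], [1, -4, 10]]
Expanding along the first row, det(C) = 3·(9·10 - 15·(-4)) - 11·(2·10 - 15·1) + 19·(2·(-4) - 9·1) = 3·150 - 11·5 + 19·(-17) = 72
Since det(C) ≠ 0, rank(C) = 3 and the system is completely controllable.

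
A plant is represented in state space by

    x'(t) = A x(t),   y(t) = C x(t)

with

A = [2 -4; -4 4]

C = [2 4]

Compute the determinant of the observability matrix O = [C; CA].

64

CA = [[-12, 8]]
Observability matrix O = [C; CA] = [[2, 4], [-12, 8]]
det(O) = 2·8 - 4·(-12) = 16 - (-48) = 64
Since det(O) ≠ 0, rank(O) = 2 and the system is completely observable.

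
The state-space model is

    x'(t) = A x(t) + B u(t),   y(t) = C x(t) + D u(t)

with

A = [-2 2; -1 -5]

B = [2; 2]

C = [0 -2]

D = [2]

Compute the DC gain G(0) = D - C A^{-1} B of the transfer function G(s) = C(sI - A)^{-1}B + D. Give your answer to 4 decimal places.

G(0) = C(-A)^{-1}B + D = -C A^{-1} B + D.
det A = 12, so A^{-1} = (1/12)·adj(A) = [[-5/12, -1/6], [1/12, -1/6]]
A^{-1} B = [-7/6, -1/6]^T
C A^{-1} B = 1/3
G(0) = D - C A^{-1} B = 2 - (1/3) = 5/3 ≈ 1.6667

1.6667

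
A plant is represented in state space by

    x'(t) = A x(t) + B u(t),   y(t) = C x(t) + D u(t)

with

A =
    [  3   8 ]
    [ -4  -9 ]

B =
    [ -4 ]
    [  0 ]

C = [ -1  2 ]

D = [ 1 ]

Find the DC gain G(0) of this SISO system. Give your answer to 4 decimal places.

14.6000

G(0) = C(-A)^{-1}B + D = -C A^{-1} B + D.
det A = 5, so A^{-1} = (1/5)·adj(A) = [[-9/5, -8/5], [4/5, 3/5]]
A^{-1} B = [36/5, -16/5]^T
C A^{-1} B = -68/5
G(0) = D - C A^{-1} B = 1 - (-68/5) = 73/5 ≈ 14.6000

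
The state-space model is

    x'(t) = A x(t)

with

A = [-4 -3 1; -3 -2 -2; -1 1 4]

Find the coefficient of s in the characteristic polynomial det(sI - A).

-22

Expand det(sI - A) for the 3×3 matrix.
p(s) = s^3 + 2s^2 - 22s + 23.
(Check: constant term = det(-A) = (-1)^3 det A = 23; coefficient of s^2 = -tr A = 2.)
The coefficient of s is -22.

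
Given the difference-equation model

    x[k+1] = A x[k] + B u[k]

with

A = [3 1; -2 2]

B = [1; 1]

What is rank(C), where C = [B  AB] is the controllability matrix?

2

AB = [[4], [0]]
Controllability matrix C = [B  AB] = [[1, 4], [1, 0]]
det(C) = 1·0 - 4·1 = 0 - 4 = -4 ≠ 0, so rank(C) = 2.
rank(C) = 2 = n, so the pair (A, B) is completely controllable.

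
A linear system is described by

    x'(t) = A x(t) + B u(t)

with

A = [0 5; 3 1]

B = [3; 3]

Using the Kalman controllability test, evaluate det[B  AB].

AB = [[15], [12]]
Controllability matrix C = [B  AB] = [[3, 15], [3, 12]]
det(C) = 3·12 - 15·3 = 36 - 45 = -9
Since det(C) ≠ 0, rank(C) = 2 and the system is completely controllable.

-9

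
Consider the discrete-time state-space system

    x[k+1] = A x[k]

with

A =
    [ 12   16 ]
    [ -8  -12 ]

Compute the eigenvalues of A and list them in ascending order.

-4, 4

det(zI - A) = z^2 - (tr A)z + det A, with tr A = 12 + (-12) = 0 and det A = 12·(-12) - 16·(-8) = -144 - (-128) = -16.
So p(z) = det(zI - A) = z^2 - 16.
Factor z^2 - 16: two numbers with sum 0 and product -16 are 4 and -4, so z^2 - 16 = (z - 4)(z + 4).
Hence p(z) = (z - 4) (z + 4), with roots -4, 4.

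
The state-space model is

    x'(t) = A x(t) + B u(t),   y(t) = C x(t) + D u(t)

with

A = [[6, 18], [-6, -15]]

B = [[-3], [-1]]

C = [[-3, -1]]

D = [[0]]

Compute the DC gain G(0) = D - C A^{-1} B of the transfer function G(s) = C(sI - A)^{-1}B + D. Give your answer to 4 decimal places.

G(0) = C(-A)^{-1}B + D = -C A^{-1} B + D.
det A = 18, so A^{-1} = (1/18)·adj(A) = [[-5/6, -1], [1/3, 1/3]]
A^{-1} B = [7/2, -4/3]^T
C A^{-1} B = -55/6
G(0) = D - C A^{-1} B = 0 - (-55/6) = 55/6 ≈ 9.1667

9.1667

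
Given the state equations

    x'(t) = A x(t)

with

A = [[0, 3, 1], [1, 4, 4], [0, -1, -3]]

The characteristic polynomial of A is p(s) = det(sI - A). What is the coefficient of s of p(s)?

-11

Expand det(sI - A) for the 3×3 matrix.
p(s) = s^3 - s^2 - 11s - 8.
(Check: constant term = det(-A) = (-1)^3 det A = -8; coefficient of s^2 = -tr A = -1.)
The coefficient of s is -11.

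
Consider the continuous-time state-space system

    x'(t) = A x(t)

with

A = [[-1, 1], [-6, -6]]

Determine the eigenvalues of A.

det(sI - A) = s^2 - (tr A)s + det A, with tr A = (-1) + (-6) = -7 and det A = (-1)·(-6) - 1·(-6) = 6 - (-6) = 12.
So p(s) = det(sI - A) = s^2 + 7s + 12.
Factor s^2 + 7s + 12: two numbers with sum -7 and product 12 are -3 and -4, so s^2 + 7s + 12 = (s + 3)(s + 4).
Hence p(s) = (s + 3) (s + 4), with roots -4, -3.
All eigenvalues have negative real part, so the system is asymptotically stable.

-4, -3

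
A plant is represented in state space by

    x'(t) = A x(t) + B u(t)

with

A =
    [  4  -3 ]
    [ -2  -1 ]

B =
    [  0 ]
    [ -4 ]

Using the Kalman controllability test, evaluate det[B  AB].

48

AB = [[12], [4]]
Controllability matrix C = [B  AB] = [[0, 12], [-4, 4]]
det(C) = 0·4 - 12·(-4) = 0 - (-48) = 48
Since det(C) ≠ 0, rank(C) = 2 and the system is completely controllable.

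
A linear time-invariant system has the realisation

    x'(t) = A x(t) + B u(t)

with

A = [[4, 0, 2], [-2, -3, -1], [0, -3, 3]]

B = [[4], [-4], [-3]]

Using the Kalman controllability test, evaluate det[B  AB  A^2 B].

1446

AB = [[10], [7], [3]]
A^2B = [[46], [-44], [-12]]
Controllability matrix C = [B  AB  A^2B] = [[4, 10, 46], [-4, 7, -44], [-3, 3, -12]]
Expanding along the first row, det(C) = 4·(7·(-12) - (-44)·3) - 10·((-4)·(-12) - (-44)·(-3)) + 46·((-4)·3 - 7·(-3)) = 4·48 - 10·(-84) + 46·9 = 1446
Since det(C) ≠ 0, rank(C) = 3 and the system is completely controllable.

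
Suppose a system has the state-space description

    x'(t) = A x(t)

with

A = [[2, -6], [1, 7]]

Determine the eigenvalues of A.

4, 5

det(sI - A) = s^2 - (tr A)s + det A, with tr A = 2 + 7 = 9 and det A = 2·7 - (-6)·1 = 14 - (-6) = 20.
So p(s) = det(sI - A) = s^2 - 9s + 20.
Factor s^2 - 9s + 20: two numbers with sum 9 and product 20 are 5 and 4, so s^2 - 9s + 20 = (s - 5)(s - 4).
Hence p(s) = (s - 5) (s - 4), with roots 4, 5.
At least one eigenvalue has non-negative real part, so the system is not asymptotically stable.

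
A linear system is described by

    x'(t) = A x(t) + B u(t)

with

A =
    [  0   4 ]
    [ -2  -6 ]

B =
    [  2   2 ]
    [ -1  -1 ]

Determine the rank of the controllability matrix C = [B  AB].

AB = [[-4, -4], [2, 2]]
Controllability matrix C = [B  AB] = [[2, 2, -4, -4], [-1, -1, 2, 2]]
Every column of C is a scalar multiple of column 1 = [2, -1] (multipliers 1, 1, -2, -2), so the columns span a one-dimensional space.
C ≠ 0, hence rank(C) = 1.
rank(C) = 1 < n = 2, so the pair (A, B) is not completely controllable.

1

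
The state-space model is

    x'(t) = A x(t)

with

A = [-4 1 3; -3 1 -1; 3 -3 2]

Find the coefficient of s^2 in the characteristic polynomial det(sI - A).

Expand det(sI - A) for the 3×3 matrix.
p(s) = s^3 + s^2 - 19s - 25.
(Check: constant term = det(-A) = (-1)^3 det A = -25; coefficient of s^2 = -tr A = 1.)
The coefficient of s^2 is 1.

1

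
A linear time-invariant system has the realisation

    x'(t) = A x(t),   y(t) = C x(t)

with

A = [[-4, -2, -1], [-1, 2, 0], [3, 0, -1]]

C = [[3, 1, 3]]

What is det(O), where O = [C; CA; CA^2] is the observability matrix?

-68

CA = [[-4, -4, -6]]
CA^2 = [[2, 0, 10]]
Observability matrix O = [C; CA; CA^2] = [[3, 1, 3], [-4, -4, -6], [2, 0, 10]]
Expanding along the first row, det(O) = 3·((-4)·10 - (-6)·0) - 1·((-4)·10 - (-6)·2) + 3·((-4)·0 - (-4)·2) = 3·(-40) - 1·(-28) + 3·8 = -68
Since det(O) ≠ 0, rank(O) = 3 and the system is completely observable.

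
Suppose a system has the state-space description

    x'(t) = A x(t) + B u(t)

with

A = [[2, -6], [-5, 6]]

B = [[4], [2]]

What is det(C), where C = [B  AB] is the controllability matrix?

AB = [[-4], [-8]]
Controllability matrix C = [B  AB] = [[4, -4], [2, -8]]
det(C) = 4·(-8) - (-4)·2 = -32 - (-8) = -24
Since det(C) ≠ 0, rank(C) = 2 and the system is completely controllable.

-24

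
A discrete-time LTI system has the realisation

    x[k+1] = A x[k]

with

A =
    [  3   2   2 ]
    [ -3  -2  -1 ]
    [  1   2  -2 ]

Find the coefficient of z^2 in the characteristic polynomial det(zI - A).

Expand det(zI - A) for the 3×3 matrix.
p(z) = z^3 + z^2 - 2z + 4.
(Check: constant term = det(-A) = (-1)^3 det A = 4; coefficient of z^2 = -tr A = 1.)
The coefficient of z^2 is 1.

1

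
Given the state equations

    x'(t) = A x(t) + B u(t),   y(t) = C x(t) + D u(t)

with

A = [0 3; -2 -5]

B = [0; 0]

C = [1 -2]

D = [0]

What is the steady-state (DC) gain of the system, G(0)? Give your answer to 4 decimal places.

0.0000

G(0) = C(-A)^{-1}B + D = -C A^{-1} B + D.
det A = 6, so A^{-1} = (1/6)·adj(A) = [[-5/6, -1/2], [1/3, 0]]
A^{-1} B = [0, 0]^T
C A^{-1} B = 0
G(0) = D - C A^{-1} B = 0 - (0) = 0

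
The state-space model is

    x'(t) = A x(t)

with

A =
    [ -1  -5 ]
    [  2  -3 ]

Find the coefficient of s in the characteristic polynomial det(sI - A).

For a 2×2 matrix, det(sI - A) = s^2 - (tr A)s + det A.
tr A = -4, det A = 13.
So p(s) = s^2 + 4s + 13.
The coefficient of s is 4.

4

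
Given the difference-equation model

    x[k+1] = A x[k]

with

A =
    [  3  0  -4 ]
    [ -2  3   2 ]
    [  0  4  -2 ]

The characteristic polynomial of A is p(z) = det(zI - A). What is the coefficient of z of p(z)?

Expand det(zI - A) for the 3×3 matrix.
p(z) = z^3 - 4z^2 - 11z + 10.
(Check: constant term = det(-A) = (-1)^3 det A = 10; coefficient of z^2 = -tr A = -4.)
The coefficient of z is -11.

-11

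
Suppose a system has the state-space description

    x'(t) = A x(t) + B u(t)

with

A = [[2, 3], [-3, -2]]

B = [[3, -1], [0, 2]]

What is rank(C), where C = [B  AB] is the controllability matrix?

2

AB = [[6, 4], [-9, -1]]
Controllability matrix C = [B  AB] = [[3, -1, 6, 4], [0, 2, -9, -1]]
Take the 2×2 submatrix of C formed by columns 1, 2: [[3, -1], [0, 2]]. Its determinant is 3·2 - (-1)·0 = 6 - 0 = 6 ≠ 0.
So rank(C) ≥ 2; since C has 2 rows, rank(C) = 2.
rank(C) = 2 = n, so the pair (A, B) is completely controllable.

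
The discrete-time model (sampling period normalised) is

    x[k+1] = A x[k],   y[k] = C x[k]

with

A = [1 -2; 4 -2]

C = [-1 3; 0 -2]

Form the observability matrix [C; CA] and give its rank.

CA = [[11, -4], [-8, 4]]
Observability matrix O = [C; CA] = [[-1, 3], [0, -2], [11, -4], [-8, 4]]
Take the 2×2 submatrix of O formed by rows 1, 2: [[-1, 3], [0, -2]]. Its determinant is (-1)·(-2) - 3·0 = 2 - 0 = 2 ≠ 0.
So rank(O) ≥ 2; since O has 2 columns, rank(O) = 2.
rank(O) = 2 = n, so the pair (A, C) is completely observable.

2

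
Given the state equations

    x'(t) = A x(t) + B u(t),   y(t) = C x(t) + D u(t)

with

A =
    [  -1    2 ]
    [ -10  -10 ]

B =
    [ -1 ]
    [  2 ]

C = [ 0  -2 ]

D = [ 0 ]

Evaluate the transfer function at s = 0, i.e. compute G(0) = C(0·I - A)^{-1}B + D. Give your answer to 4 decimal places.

G(0) = C(-A)^{-1}B + D = -C A^{-1} B + D.
det A = 30, so A^{-1} = (1/30)·adj(A) = [[-1/3, -1/15], [1/3, -1/30]]
A^{-1} B = [1/5, -2/5]^T
C A^{-1} B = 4/5
G(0) = D - C A^{-1} B = 0 - (4/5) = -4/5 ≈ -0.8000

-0.8000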